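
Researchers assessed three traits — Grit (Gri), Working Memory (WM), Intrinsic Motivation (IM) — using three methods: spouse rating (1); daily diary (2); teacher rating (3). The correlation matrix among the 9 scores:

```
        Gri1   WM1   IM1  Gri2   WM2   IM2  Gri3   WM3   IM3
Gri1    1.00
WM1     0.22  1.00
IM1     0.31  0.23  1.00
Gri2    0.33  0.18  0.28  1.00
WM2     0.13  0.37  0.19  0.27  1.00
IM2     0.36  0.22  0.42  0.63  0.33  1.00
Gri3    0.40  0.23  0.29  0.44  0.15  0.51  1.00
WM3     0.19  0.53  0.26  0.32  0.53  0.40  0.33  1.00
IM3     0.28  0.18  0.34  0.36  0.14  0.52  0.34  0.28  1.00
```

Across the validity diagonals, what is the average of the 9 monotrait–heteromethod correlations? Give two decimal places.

0.43

Convergent values: 0.33, 0.40, 0.44, 0.37, 0.53, 0.53, 0.42, 0.34, 0.52; mean = 3.88/9 = 0.43.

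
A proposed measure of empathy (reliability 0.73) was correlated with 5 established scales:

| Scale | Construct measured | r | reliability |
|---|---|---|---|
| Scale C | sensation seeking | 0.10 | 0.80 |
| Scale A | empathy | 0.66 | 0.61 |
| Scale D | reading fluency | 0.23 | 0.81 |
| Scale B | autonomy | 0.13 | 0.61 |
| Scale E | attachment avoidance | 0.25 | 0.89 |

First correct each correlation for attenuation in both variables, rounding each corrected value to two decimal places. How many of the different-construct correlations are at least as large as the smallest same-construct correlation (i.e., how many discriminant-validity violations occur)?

Disattenuated r (r / √(r_scale · r_new)):
  Scale C (disc): 0.10 / √(0.80·0.73) = 0.13
  Scale A (conv): 0.66 / √(0.61·0.73) = 0.99
  Scale D (disc): 0.23 / √(0.81·0.73) = 0.30
  Scale B (disc): 0.13 / √(0.61·0.73) = 0.19
  Scale E (disc): 0.25 / √(0.89·0.73) = 0.31
Smallest convergent = 0.99. Discriminant values: 0.13, 0.30, 0.19, 0.31; count ≥ 0.99 → 0.

0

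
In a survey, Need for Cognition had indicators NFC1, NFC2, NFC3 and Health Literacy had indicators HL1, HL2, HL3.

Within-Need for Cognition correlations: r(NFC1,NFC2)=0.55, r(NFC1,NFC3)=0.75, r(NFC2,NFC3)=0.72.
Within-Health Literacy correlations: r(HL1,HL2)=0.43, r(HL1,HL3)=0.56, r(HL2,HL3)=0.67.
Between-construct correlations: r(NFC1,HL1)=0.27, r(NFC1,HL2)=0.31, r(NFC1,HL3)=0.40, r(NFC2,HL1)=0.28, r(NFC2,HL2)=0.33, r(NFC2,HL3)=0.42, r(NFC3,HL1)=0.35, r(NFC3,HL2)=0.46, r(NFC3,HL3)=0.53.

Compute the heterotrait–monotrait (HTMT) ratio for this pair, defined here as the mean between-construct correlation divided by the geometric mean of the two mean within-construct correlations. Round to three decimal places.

0.610

Mean heterotrait r = 3.35/9 = 0.3722.
Mean within-NFC = 2.02/3 = 0.6733; mean within-HL = 1.66/3 = 0.5533.
Geometric mean = √(0.6733 × 0.5533) = 0.6104.
HTMT = 0.3722 / 0.6104 = 0.610.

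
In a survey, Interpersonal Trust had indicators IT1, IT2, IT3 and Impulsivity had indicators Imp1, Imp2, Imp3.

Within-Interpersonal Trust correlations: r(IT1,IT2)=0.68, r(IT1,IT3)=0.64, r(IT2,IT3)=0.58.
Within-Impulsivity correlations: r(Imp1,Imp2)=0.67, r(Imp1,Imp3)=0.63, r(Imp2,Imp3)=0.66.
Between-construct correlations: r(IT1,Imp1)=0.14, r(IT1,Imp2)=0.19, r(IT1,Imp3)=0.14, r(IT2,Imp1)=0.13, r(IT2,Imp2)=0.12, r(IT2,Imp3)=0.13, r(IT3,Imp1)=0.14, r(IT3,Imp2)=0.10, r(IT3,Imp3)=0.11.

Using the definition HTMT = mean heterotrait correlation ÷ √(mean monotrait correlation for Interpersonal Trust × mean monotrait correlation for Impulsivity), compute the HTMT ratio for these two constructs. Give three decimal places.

Between-construct mean = 1.20/9 = 0.1333.
Mean within-IT = 1.90/3 = 0.6333; mean within-Imp = 1.96/3 = 0.6533.
Geometric mean = √(0.6333 × 0.6533) = 0.6432.
HTMT = 0.1333 / 0.6432 = 0.207.

0.207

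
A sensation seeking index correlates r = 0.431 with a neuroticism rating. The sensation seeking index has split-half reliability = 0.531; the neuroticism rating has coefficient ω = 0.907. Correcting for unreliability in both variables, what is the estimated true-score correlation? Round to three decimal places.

0.621

r_true = r_obs / √(r_xx · r_yy) = 0.431 / √(0.531 × 0.907) = 0.431 / √0.481617 = 0.431 / 0.6940 ≈ 0.621.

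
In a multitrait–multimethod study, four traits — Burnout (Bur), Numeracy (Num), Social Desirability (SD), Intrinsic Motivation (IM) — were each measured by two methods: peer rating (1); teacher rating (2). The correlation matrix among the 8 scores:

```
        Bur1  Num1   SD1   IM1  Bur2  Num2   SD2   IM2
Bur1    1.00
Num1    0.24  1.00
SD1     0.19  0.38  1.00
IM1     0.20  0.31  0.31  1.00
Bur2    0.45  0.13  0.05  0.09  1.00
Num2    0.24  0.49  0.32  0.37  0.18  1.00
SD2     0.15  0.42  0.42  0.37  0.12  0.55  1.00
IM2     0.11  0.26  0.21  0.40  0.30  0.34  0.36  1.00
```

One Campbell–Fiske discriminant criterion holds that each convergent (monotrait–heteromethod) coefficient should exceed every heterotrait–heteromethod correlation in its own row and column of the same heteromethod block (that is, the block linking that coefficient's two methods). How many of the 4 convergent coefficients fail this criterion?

1

Convergent coefficients and their comparison sets:
Bur (methods 1·2): 0.45 vs {0.24, 0.13, 0.15, 0.05, 0.11, 0.09} → pass.
Num (methods 1·2): 0.49 vs {0.13, 0.24, 0.42, 0.32, 0.26, 0.37} → pass.
SD (methods 1·2): 0.42 vs {0.05, 0.15, 0.32, 0.42, 0.21, 0.37} → fail.
IM (methods 1·2): 0.40 vs {0.09, 0.11, 0.37, 0.26, 0.37, 0.21} → pass.
1 of 4 fail.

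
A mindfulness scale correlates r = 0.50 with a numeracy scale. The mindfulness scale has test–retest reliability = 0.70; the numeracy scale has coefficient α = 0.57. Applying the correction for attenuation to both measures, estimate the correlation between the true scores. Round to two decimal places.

0.79

r_true = r_obs / √(r_xx · r_yy) = 0.50 / √(0.70 × 0.57) = 0.50 / √0.3990 = 0.50 / 0.6317 ≈ 0.79.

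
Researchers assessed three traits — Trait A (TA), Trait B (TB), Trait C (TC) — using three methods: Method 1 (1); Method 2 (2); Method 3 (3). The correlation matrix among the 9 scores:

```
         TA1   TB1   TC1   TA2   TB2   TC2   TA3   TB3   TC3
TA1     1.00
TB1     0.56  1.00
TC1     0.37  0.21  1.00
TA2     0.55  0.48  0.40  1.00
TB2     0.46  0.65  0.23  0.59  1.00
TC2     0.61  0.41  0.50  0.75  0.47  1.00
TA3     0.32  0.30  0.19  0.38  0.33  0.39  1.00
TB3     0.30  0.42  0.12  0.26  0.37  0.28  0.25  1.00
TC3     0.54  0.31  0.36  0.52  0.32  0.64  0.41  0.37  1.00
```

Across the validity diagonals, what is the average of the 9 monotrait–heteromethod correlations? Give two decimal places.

Convergent values: 0.55, 0.32, 0.38, 0.65, 0.42, 0.37, 0.50, 0.36, 0.64; mean = 4.19/9 = 0.47.

0.47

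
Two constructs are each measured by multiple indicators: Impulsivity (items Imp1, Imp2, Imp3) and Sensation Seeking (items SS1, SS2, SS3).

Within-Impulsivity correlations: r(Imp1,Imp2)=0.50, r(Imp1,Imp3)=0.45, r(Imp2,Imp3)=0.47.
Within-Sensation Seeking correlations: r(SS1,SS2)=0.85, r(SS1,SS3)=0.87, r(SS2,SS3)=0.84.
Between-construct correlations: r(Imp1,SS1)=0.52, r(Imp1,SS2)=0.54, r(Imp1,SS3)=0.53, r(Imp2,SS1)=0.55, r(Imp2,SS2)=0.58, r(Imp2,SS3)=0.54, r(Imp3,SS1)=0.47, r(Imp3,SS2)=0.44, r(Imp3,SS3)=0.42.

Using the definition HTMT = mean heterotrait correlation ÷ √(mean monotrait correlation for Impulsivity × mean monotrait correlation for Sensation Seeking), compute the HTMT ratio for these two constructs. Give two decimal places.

0.80

Mean between = 4.59/9 = 0.5100.
Mean within-Imp = 1.42/3 = 0.4733; mean within-SS = 2.56/3 = 0.8533.
Geometric mean = √(0.4733 × 0.8533) = 0.6355.
HTMT = 0.5100 / 0.6355 = 0.80.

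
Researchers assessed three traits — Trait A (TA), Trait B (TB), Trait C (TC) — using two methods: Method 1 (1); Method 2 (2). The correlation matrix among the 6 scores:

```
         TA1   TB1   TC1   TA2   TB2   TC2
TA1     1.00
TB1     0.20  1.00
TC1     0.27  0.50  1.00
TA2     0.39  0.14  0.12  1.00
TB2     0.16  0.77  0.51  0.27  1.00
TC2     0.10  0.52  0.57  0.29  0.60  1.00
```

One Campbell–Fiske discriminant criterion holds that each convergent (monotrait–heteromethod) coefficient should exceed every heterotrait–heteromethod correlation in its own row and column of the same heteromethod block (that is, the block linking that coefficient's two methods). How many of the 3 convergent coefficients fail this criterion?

Checking each validity diagonal entry against its comparison values:
TA (methods 1·2): 0.39 vs {0.16, 0.14, 0.10, 0.12} → pass.
TB (methods 1·2): 0.77 vs {0.14, 0.16, 0.52, 0.51} → pass.
TC (methods 1·2): 0.57 vs {0.12, 0.10, 0.51, 0.52} → pass.
0 of 3 fail.

0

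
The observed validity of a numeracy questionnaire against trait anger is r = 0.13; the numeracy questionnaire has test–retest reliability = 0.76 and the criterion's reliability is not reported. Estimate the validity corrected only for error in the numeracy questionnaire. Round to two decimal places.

0.15

Single correction: r_c = r_obs / √r_xx = 0.13 / √0.76 = 0.13 / 0.8718 ≈ 0.15.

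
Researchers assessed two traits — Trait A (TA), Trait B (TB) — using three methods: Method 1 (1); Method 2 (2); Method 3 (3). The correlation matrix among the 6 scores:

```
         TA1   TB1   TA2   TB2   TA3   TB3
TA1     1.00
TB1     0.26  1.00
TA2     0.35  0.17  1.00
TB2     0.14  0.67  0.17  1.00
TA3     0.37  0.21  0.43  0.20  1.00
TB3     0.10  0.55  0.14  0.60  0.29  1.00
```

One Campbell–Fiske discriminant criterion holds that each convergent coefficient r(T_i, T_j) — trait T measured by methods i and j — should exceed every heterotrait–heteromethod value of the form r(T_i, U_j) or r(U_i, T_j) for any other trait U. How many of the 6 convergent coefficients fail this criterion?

0

Convergent coefficients and their comparison sets:
TA (methods 1·2): 0.35 vs {0.14, 0.17} → pass.
TA (methods 1·3): 0.37 vs {0.10, 0.21} → pass.
TA (methods 2·3): 0.43 vs {0.14, 0.20} → pass.
TB (methods 1·2): 0.67 vs {0.17, 0.14} → pass.
TB (methods 1·3): 0.55 vs {0.21, 0.10} → pass.
TB (methods 2·3): 0.60 vs {0.20, 0.14} → pass.
0 of 6 fail.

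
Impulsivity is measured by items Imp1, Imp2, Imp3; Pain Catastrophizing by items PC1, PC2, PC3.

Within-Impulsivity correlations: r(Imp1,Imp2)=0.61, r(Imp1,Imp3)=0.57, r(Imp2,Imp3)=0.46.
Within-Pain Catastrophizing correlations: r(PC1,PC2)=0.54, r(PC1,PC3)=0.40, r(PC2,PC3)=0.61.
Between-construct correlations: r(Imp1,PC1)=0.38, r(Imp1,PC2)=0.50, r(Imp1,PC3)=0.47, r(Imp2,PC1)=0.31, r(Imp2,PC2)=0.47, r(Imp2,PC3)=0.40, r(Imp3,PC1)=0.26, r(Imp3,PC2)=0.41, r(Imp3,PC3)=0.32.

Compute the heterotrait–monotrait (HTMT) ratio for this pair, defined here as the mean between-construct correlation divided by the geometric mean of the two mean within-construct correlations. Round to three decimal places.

Between-construct mean = 3.52/9 = 0.3911.
Mean within-Imp = 1.64/3 = 0.5467; mean within-PC = 1.55/3 = 0.5167.
Geometric mean = √(0.5467 × 0.5167) = 0.5315.
HTMT = 0.3911 / 0.5315 = 0.736.

0.736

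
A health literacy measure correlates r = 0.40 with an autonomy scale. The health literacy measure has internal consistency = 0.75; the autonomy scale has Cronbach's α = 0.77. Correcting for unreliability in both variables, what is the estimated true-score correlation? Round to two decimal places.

0.53

r_true = r_obs / √(r_xx · r_yy) = 0.40 / √(0.75 × 0.77) = 0.40 / √0.5775 = 0.40 / 0.7599 ≈ 0.53.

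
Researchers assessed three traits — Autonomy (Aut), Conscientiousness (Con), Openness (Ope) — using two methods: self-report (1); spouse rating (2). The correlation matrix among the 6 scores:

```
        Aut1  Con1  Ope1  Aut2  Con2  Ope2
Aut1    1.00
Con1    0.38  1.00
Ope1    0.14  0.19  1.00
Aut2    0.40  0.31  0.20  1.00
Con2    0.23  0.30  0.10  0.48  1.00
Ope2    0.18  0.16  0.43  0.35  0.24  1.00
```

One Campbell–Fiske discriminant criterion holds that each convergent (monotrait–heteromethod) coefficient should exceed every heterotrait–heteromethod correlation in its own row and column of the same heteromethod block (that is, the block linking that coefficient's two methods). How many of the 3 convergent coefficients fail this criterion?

1

Checking each validity diagonal entry against its comparison values:
Aut (methods 1·2): 0.40 vs {0.23, 0.31, 0.18, 0.20} → pass.
Con (methods 1·2): 0.30 vs {0.31, 0.23, 0.16, 0.10} → fail.
Ope (methods 1·2): 0.43 vs {0.20, 0.18, 0.10, 0.16} → pass.
1 of 3 fail.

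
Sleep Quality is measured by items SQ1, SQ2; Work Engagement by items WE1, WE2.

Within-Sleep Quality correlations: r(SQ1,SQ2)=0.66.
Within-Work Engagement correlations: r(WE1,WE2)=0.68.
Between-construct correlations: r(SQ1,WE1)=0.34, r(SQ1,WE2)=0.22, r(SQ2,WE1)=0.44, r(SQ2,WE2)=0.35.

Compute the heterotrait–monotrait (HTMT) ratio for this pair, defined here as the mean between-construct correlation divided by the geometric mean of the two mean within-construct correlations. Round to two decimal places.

Mean heterotrait r = 1.35/4 = 0.3375.
Mean within-SQ = 0.66/1 = 0.6600; mean within-WE = 0.68/1 = 0.6800.
Geometric mean = √(0.6600 × 0.6800) = 0.6699.
HTMT = 0.3375 / 0.6699 = 0.50.

0.50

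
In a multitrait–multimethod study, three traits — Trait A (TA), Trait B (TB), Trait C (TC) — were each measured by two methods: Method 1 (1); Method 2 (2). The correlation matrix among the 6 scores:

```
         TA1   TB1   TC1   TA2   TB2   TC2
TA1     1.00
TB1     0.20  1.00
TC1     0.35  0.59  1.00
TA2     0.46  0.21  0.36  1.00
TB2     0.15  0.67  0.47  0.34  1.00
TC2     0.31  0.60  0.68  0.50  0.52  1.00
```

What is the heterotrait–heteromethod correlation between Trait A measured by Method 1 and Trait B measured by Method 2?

0.15

Different traits and methods: r(TA1, TB2) = 0.15.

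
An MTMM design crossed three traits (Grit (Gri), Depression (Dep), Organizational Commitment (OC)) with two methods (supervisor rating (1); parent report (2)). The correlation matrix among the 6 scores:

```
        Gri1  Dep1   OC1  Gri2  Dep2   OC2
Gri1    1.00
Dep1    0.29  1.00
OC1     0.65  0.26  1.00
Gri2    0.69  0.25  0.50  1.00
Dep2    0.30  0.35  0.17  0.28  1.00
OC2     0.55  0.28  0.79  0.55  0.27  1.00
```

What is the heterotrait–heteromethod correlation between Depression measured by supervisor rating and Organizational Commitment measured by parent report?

Different traits and methods: r(Dep1, OC2) = 0.28.

0.28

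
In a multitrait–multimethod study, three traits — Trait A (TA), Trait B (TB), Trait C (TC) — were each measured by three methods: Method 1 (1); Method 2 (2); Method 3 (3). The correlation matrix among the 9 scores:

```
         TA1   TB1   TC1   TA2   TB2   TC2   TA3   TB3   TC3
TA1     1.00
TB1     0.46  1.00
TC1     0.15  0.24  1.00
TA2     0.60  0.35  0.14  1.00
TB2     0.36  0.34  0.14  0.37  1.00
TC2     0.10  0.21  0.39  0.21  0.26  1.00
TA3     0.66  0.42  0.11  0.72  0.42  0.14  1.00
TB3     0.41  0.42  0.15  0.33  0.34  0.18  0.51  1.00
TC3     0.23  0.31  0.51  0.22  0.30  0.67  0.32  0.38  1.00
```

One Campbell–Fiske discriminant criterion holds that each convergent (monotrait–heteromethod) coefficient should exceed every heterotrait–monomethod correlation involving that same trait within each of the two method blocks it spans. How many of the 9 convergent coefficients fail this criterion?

Checking each validity diagonal entry against its comparison values:
TA (methods 1·2): 0.60 vs {0.46, 0.37, 0.15, 0.21} → pass.
TA (methods 1·3): 0.66 vs {0.46, 0.51, 0.15, 0.32} → pass.
TA (methods 2·3): 0.72 vs {0.37, 0.51, 0.21, 0.32} → pass.
TB (methods 1·2): 0.34 vs {0.46, 0.37, 0.24, 0.26} → fail.
TB (methods 1·3): 0.42 vs {0.46, 0.51, 0.24, 0.38} → fail.
TB (methods 2·3): 0.34 vs {0.37, 0.51, 0.26, 0.38} → fail.
TC (methods 1·2): 0.39 vs {0.15, 0.21, 0.24, 0.26} → pass.
TC (methods 1·3): 0.51 vs {0.15, 0.32, 0.24, 0.38} → pass.
TC (methods 2·3): 0.67 vs {0.21, 0.32, 0.26, 0.38} → pass.
3 of 9 fail.

3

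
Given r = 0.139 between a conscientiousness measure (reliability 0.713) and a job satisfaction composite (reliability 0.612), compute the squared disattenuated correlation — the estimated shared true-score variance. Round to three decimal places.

Disattenuated r = 0.139 / √(0.713 × 0.612) = 0.139 / 0.6606 = 0.2104.
Shared true-score variance = 0.2104² = 0.0443 ≈ 0.044.

0.044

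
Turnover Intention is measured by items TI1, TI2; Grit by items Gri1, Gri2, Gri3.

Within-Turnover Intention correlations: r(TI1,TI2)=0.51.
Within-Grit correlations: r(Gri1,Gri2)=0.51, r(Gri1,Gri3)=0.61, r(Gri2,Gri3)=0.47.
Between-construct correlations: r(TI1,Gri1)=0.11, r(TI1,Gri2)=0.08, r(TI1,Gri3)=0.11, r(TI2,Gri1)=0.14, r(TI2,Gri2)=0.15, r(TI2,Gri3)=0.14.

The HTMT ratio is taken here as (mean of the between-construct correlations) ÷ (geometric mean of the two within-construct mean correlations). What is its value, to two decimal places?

0.23

Mean between = 0.73/6 = 0.1217.
Mean within-TI = 0.51/1 = 0.5100; mean within-Gri = 1.59/3 = 0.5300.
Geometric mean = √(0.5100 × 0.5300) = 0.5199.
HTMT = 0.1217 / 0.5199 = 0.23.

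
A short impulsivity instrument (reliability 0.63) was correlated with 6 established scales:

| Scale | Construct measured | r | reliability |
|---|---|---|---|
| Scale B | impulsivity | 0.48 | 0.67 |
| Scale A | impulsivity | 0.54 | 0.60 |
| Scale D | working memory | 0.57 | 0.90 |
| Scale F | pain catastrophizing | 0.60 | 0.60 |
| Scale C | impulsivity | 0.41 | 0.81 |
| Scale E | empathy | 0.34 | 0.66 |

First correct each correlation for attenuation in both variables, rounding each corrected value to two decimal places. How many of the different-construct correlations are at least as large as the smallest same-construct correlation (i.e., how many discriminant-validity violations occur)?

Disattenuated r (r / √(r_scale · r_new)):
  Scale B (conv): 0.48 / √(0.67·0.63) = 0.74
  Scale A (conv): 0.54 / √(0.60·0.63) = 0.88
  Scale D (disc): 0.57 / √(0.90·0.63) = 0.76
  Scale F (disc): 0.60 / √(0.60·0.63) = 0.98
  Scale C (conv): 0.41 / √(0.81·0.63) = 0.57
  Scale E (disc): 0.34 / √(0.66·0.63) = 0.53
Smallest convergent = 0.57. Discriminant values: 0.76, 0.98, 0.53; count ≥ 0.57 → 2.

2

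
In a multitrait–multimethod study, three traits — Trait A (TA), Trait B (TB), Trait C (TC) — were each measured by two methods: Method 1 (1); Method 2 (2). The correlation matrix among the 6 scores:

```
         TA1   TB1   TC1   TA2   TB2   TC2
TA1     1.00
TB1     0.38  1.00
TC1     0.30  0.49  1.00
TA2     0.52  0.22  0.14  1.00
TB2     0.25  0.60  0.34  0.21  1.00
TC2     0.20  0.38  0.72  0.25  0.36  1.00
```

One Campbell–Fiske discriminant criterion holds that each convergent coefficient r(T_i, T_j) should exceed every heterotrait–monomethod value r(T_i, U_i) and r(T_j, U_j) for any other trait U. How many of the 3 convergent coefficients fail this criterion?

Convergent coefficients and their comparison sets:
TA (methods 1·2): 0.52 vs {0.38, 0.21, 0.30, 0.25} → pass.
TB (methods 1·2): 0.60 vs {0.38, 0.21, 0.49, 0.36} → pass.
TC (methods 1·2): 0.72 vs {0.30, 0.25, 0.49, 0.36} → pass.
0 of 3 fail.

0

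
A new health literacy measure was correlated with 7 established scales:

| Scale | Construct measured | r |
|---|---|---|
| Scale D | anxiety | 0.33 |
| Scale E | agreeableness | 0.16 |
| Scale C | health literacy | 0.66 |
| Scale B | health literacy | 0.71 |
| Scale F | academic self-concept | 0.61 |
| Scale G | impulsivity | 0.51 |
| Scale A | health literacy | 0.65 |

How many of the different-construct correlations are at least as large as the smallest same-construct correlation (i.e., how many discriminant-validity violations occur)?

0

Convergent (same construct = health literacy): Scale C, Scale B, Scale A.
Smallest convergent = 0.65. Discriminant values: 0.33, 0.16, 0.61, 0.51; count ≥ 0.65 → 0.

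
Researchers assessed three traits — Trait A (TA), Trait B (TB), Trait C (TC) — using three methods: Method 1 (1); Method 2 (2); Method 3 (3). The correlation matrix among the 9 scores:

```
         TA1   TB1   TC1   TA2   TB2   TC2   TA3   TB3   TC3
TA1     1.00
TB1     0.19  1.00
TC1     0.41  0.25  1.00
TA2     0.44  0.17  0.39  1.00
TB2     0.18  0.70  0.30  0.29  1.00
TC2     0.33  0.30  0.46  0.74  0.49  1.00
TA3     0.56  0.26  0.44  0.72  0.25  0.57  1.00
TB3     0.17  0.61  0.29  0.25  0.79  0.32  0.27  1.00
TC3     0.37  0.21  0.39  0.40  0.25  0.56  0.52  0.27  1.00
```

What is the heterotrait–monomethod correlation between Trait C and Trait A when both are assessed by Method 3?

0.52

Different traits, same method: r(TC3, TA3) = 0.52.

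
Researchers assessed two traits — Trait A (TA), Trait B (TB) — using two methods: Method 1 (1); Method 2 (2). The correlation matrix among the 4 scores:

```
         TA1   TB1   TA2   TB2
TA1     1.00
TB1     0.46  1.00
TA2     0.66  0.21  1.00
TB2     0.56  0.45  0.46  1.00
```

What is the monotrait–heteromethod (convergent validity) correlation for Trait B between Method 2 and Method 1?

Same trait (TB), different methods: r(TB2, TB1) = 0.45.

0.45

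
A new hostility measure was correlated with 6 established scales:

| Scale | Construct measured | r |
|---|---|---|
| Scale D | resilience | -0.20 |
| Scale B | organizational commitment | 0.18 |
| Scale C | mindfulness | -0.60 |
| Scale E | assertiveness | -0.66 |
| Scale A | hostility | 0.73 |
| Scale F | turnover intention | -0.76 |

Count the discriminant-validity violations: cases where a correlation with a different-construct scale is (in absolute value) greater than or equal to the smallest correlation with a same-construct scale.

1

Convergent (same construct = hostility): Scale A.
Smallest convergent = 0.73. Discriminant |r|: 0.20, 0.18, 0.60, 0.66, 0.76; count ≥ 0.73 → 1.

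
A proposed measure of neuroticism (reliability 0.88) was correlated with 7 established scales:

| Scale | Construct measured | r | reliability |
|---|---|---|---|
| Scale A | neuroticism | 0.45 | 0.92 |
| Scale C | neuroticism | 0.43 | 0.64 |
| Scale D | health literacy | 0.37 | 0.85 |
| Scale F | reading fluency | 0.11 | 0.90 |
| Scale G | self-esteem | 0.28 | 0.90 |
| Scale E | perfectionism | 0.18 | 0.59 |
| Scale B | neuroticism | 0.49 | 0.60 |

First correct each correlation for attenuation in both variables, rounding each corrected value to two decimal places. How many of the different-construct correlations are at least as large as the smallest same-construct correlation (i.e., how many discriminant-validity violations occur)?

0

Disattenuated r (r / √(r_scale · r_new)):
  Scale A (conv): 0.45 / √(0.92·0.88) = 0.50
  Scale C (conv): 0.43 / √(0.64·0.88) = 0.57
  Scale D (disc): 0.37 / √(0.85·0.88) = 0.43
  Scale F (disc): 0.11 / √(0.90·0.88) = 0.12
  Scale G (disc): 0.28 / √(0.90·0.88) = 0.31
  Scale E (disc): 0.18 / √(0.59·0.88) = 0.25
  Scale B (conv): 0.49 / √(0.60·0.88) = 0.67
Smallest convergent = 0.50. Discriminant values: 0.43, 0.12, 0.31, 0.25; count ≥ 0.50 → 0.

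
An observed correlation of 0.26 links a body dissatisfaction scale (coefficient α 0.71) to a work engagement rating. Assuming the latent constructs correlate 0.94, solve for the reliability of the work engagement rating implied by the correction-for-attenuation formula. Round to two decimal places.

r_true = r_obs / √(r_xx · r_yy) ⇒ 0.94 = 0.26 / √(0.71 · r_yy).
√(0.71 · r_yy) = 0.26 / 0.94 = 0.2766; 0.71 · r_yy = 0.0765; r_yy = 0.0765 / 0.71 ≈ 0.11.

0.11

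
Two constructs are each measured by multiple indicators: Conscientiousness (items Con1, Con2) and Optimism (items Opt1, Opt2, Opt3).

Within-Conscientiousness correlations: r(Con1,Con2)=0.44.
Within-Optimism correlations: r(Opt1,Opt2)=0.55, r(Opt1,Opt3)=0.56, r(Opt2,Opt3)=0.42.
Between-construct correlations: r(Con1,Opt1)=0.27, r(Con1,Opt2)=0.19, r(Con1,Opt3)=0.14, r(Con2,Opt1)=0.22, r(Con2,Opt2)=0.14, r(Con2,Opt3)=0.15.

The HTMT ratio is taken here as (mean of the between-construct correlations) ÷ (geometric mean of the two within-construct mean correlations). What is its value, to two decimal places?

0.39

Mean between = 1.11/6 = 0.1850.
Mean within-Con = 0.44/1 = 0.4400; mean within-Opt = 1.53/3 = 0.5100.
Geometric mean = √(0.4400 × 0.5100) = 0.4737.
HTMT = 0.1850 / 0.4737 = 0.39.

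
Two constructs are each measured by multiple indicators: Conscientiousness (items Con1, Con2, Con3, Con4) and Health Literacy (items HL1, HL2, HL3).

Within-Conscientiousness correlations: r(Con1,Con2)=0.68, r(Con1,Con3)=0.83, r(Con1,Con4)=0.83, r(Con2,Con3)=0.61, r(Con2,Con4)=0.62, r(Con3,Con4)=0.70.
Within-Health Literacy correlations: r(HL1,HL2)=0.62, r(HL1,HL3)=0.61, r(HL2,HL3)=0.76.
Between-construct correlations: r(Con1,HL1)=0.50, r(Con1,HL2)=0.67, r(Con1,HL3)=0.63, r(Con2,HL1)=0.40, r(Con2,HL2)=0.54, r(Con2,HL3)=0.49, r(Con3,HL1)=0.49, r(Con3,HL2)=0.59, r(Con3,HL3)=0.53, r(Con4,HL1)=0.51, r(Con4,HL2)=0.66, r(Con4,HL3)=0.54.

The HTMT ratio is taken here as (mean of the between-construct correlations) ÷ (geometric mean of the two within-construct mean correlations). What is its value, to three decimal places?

0.794

Between-construct mean = 6.55/12 = 0.5458.
Mean within-Con = 4.27/6 = 0.7117; mean within-HL = 1.99/3 = 0.6633.
Geometric mean = √(0.7117 × 0.6633) = 0.6871.
HTMT = 0.5458 / 0.6871 = 0.794.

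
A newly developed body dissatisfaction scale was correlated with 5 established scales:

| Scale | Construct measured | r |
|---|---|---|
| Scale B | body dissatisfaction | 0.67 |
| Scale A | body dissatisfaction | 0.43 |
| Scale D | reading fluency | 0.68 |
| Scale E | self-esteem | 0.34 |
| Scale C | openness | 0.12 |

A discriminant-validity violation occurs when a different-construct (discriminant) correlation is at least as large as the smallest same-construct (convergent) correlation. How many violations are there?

Convergent (same construct = body dissatisfaction): Scale B, Scale A.
Smallest convergent = 0.43. Discriminant values: 0.68, 0.34, 0.12; count ≥ 0.43 → 1.

1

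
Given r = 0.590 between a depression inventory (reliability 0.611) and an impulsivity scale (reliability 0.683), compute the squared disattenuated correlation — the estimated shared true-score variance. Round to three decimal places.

Disattenuated r = 0.590 / √(0.611 × 0.683) = 0.590 / 0.6460 = 0.9133.
Shared true-score variance = 0.9133² = 0.8341 ≈ 0.834.

0.834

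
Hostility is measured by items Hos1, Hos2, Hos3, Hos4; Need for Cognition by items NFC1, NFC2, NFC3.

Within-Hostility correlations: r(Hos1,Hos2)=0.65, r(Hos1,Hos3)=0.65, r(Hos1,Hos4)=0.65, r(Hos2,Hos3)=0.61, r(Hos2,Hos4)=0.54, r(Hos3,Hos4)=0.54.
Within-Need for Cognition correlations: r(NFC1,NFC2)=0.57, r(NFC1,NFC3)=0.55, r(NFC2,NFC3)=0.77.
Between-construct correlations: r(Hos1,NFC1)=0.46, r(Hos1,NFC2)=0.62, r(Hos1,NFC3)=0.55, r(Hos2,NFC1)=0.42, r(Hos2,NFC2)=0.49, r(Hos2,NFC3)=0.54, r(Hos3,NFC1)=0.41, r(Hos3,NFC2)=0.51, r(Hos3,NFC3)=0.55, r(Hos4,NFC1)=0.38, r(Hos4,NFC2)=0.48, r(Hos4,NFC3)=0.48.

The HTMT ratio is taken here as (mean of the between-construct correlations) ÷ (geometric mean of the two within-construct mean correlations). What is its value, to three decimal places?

Between-construct mean = 5.89/12 = 0.4908.
Mean within-Hos = 3.64/6 = 0.6067; mean within-NFC = 1.89/3 = 0.6300.
Geometric mean = √(0.6067 × 0.6300) = 0.6182.
HTMT = 0.4908 / 0.6182 = 0.794.

0.794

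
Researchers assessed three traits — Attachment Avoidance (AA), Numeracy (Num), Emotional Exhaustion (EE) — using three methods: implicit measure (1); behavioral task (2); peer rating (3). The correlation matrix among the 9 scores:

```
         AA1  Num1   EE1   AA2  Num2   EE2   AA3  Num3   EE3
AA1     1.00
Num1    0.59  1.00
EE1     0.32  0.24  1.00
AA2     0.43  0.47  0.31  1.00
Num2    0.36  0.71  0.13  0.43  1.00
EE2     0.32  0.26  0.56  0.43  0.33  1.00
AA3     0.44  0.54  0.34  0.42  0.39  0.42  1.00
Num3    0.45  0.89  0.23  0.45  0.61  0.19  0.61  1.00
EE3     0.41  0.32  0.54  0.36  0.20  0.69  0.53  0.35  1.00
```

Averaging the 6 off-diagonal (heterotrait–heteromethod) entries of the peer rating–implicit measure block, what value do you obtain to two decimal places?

HTHM values (method 3 × method 1): 0.54, 0.34, 0.45, 0.23, 0.41, 0.32; mean = 2.29/6 = 0.38.

0.38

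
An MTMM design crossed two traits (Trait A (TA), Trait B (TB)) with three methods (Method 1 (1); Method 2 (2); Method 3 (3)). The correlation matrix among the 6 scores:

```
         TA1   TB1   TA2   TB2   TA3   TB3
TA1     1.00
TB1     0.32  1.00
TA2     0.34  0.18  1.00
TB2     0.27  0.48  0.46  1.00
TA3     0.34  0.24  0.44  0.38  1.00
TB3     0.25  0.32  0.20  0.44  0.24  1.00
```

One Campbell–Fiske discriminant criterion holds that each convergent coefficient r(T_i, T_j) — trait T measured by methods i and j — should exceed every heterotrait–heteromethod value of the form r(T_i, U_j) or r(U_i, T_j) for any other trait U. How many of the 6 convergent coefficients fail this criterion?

0

Checking each validity diagonal entry against its comparison values:
TA (methods 1·2): 0.34 vs {0.27, 0.18} → pass.
TA (methods 1·3): 0.34 vs {0.25, 0.24} → pass.
TA (methods 2·3): 0.44 vs {0.20, 0.38} → pass.
TB (methods 1·2): 0.48 vs {0.18, 0.27} → pass.
TB (methods 1·3): 0.32 vs {0.24, 0.25} → pass.
TB (methods 2·3): 0.44 vs {0.38, 0.20} → pass.
0 of 6 fail.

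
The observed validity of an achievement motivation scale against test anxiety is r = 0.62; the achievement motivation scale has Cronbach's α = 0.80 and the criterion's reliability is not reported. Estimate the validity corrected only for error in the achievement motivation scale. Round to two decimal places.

Single correction: r_c = r_obs / √r_xx = 0.62 / √0.80 = 0.62 / 0.8944 ≈ 0.69.

0.69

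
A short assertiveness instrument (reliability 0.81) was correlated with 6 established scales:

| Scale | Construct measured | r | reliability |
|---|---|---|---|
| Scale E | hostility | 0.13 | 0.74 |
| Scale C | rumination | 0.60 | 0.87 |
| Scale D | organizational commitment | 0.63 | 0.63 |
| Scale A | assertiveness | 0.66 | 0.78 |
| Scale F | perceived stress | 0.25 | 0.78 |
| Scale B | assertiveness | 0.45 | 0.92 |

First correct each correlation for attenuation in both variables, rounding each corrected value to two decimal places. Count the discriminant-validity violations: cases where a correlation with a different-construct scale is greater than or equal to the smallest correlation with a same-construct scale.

Disattenuated r (r / √(r_scale · r_new)):
  Scale E (disc): 0.13 / √(0.74·0.81) = 0.17
  Scale C (disc): 0.60 / √(0.87·0.81) = 0.71
  Scale D (disc): 0.63 / √(0.63·0.81) = 0.88
  Scale A (conv): 0.66 / √(0.78·0.81) = 0.83
  Scale F (disc): 0.25 / √(0.78·0.81) = 0.31
  Scale B (conv): 0.45 / √(0.92·0.81) = 0.52
Smallest convergent = 0.52. Discriminant values: 0.17, 0.71, 0.88, 0.31; count ≥ 0.52 → 2.

2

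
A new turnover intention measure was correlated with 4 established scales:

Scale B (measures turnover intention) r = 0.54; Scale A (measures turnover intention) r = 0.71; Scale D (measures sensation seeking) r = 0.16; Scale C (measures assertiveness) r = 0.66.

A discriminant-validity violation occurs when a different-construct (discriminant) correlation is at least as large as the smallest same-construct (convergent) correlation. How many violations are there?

1

Convergent (same construct = turnover intention): Scale B, Scale A.
Smallest convergent = 0.54. Discriminant values: 0.16, 0.66; count ≥ 0.54 → 1.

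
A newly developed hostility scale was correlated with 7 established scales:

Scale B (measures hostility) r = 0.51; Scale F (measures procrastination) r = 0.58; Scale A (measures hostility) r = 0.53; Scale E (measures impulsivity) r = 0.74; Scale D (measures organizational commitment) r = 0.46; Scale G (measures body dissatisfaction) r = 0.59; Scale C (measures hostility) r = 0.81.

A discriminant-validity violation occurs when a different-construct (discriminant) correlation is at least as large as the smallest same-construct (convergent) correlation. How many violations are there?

3

Convergent (same construct = hostility): Scale B, Scale A, Scale C.
Smallest convergent = 0.51. Discriminant values: 0.58, 0.74, 0.46, 0.59; count ≥ 0.51 → 3.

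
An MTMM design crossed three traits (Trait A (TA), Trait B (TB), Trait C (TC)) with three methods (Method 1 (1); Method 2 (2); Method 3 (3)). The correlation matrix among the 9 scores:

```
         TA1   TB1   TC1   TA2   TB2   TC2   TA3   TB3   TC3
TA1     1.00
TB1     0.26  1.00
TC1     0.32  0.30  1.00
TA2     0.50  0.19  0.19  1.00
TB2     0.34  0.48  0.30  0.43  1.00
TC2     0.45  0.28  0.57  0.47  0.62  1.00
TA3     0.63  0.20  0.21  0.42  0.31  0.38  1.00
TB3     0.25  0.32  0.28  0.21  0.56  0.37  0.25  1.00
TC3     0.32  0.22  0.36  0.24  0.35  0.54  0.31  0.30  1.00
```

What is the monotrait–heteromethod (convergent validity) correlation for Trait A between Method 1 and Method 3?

0.63

Same trait (TA), different methods: r(TA1, TA3) = 0.63.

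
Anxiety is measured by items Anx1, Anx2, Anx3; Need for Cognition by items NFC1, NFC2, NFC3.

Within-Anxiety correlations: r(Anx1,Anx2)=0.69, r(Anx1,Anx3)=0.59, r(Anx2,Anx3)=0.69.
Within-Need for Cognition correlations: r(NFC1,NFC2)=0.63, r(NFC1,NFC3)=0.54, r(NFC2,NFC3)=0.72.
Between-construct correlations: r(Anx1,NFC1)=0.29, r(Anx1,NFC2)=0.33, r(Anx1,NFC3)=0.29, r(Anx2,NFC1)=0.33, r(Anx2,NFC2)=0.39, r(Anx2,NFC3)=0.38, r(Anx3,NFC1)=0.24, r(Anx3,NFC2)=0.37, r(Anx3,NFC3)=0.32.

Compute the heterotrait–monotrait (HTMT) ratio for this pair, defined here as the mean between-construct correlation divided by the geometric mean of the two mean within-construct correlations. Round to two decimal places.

Between-construct mean = 2.94/9 = 0.3267.
Mean within-Anx = 1.97/3 = 0.6567; mean within-NFC = 1.89/3 = 0.6300.
Geometric mean = √(0.6567 × 0.6300) = 0.6432.
HTMT = 0.3267 / 0.6432 = 0.51.

0.51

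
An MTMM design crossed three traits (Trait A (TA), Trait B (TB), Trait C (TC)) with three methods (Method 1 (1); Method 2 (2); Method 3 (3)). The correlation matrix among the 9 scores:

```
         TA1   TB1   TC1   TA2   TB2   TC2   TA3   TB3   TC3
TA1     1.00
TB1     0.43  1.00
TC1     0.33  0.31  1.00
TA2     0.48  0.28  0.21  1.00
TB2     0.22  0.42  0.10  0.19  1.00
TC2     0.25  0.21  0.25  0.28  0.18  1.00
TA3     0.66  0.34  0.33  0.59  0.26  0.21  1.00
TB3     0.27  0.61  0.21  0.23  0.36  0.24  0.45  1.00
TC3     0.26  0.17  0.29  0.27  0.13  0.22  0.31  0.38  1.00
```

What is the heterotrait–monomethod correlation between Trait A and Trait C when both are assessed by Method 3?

Different traits, same method: r(TA3, TC3) = 0.31.

0.31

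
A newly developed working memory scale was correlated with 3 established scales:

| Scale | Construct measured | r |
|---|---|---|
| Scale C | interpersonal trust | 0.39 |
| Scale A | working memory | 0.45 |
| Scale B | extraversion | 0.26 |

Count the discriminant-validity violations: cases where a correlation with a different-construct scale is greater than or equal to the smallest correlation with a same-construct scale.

0

Convergent (same construct = working memory): Scale A.
Smallest convergent = 0.45. Discriminant values: 0.39, 0.26; count ≥ 0.45 → 0.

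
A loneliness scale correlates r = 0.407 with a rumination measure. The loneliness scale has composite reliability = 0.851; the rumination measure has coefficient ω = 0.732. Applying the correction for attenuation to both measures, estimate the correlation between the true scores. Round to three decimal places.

0.516

r_true = r_obs / √(r_xx · r_yy) = 0.407 / √(0.851 × 0.732) = 0.407 / √0.622932 = 0.407 / 0.7893 ≈ 0.516.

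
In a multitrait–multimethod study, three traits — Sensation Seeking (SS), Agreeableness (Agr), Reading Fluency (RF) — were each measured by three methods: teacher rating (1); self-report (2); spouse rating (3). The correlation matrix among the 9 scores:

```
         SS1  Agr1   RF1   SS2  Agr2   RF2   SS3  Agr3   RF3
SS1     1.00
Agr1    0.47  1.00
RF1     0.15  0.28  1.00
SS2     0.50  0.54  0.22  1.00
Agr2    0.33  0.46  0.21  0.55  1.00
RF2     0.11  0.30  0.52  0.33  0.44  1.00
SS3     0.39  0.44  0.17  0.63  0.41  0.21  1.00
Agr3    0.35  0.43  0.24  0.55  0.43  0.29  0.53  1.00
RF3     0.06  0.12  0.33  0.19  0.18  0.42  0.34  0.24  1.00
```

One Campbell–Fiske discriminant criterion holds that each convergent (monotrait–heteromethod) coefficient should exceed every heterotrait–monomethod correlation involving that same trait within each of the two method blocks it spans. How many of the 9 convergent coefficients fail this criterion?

Checking each validity diagonal entry against its comparison values:
SS (methods 1·2): 0.50 vs {0.47, 0.55, 0.15, 0.33} → fail.
SS (methods 1·3): 0.39 vs {0.47, 0.53, 0.15, 0.34} → fail.
SS (methods 2·3): 0.63 vs {0.55, 0.53, 0.33, 0.34} → pass.
Agr (methods 1·2): 0.46 vs {0.47, 0.55, 0.28, 0.44} → fail.
Agr (methods 1·3): 0.43 vs {0.47, 0.53, 0.28, 0.24} → fail.
Agr (methods 2·3): 0.43 vs {0.55, 0.53, 0.44, 0.24} → fail.
RF (methods 1·2): 0.52 vs {0.15, 0.33, 0.28, 0.44} → pass.
RF (methods 1·3): 0.33 vs {0.15, 0.34, 0.28, 0.24} → fail.
RF (methods 2·3): 0.42 vs {0.33, 0.34, 0.44, 0.24} → fail.
7 of 9 fail.

7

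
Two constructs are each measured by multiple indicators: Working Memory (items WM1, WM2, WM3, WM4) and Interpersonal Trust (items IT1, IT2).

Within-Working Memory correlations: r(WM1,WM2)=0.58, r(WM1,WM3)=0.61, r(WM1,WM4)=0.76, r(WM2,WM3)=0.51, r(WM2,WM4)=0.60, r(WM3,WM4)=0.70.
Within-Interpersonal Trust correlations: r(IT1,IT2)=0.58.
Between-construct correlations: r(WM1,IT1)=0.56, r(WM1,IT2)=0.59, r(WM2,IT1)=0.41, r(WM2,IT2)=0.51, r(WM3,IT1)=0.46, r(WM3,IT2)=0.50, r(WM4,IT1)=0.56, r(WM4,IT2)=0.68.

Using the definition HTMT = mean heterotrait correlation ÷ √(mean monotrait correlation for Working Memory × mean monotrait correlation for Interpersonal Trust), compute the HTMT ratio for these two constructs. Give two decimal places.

0.89

Mean heterotrait r = 4.27/8 = 0.5338.
Mean within-WM = 3.76/6 = 0.6267; mean within-IT = 0.58/1 = 0.5800.
Geometric mean = √(0.6267 × 0.5800) = 0.6029.
HTMT = 0.5338 / 0.6029 = 0.89.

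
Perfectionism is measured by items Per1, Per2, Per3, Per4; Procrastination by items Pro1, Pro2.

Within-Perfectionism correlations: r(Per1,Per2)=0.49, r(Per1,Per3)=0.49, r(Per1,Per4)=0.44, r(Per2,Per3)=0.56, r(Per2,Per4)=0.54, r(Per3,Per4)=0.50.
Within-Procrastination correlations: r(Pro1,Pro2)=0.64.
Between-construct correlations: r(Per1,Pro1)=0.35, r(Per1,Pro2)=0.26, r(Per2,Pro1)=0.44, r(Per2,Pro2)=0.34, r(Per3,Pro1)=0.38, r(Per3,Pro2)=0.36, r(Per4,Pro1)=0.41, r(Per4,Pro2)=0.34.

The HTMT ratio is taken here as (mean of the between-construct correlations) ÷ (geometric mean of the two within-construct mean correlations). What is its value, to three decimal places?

0.634

Between-construct mean = 2.88/8 = 0.3600.
Mean within-Per = 3.02/6 = 0.5033; mean within-Pro = 0.64/1 = 0.6400.
Geometric mean = √(0.5033 × 0.6400) = 0.5675.
HTMT = 0.3600 / 0.5675 = 0.634.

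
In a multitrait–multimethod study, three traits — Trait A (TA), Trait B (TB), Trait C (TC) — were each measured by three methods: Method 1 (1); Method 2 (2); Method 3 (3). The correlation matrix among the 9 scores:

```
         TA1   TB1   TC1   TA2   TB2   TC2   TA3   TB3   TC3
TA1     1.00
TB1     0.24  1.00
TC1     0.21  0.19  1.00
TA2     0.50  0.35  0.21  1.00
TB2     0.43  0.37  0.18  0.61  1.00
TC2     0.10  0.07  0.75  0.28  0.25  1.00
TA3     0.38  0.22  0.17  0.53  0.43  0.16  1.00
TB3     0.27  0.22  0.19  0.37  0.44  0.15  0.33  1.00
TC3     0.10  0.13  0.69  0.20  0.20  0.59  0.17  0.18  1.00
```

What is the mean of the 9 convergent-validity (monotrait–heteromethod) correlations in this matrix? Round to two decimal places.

Convergent values: 0.50, 0.38, 0.53, 0.37, 0.22, 0.44, 0.75, 0.69, 0.59; mean = 4.47/9 = 0.50.

0.50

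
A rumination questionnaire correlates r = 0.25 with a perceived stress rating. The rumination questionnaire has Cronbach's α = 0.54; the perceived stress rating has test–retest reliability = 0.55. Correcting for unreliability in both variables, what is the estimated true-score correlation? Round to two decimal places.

0.46

r_true = r_obs / √(r_xx · r_yy) = 0.25 / √(0.54 × 0.55) = 0.25 / √0.2970 = 0.25 / 0.5450 ≈ 0.46.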